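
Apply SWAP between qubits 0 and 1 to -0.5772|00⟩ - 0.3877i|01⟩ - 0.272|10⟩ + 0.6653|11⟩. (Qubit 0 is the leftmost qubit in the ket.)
-0.5772|00⟩ - 0.272|01⟩ - 0.3877i|10⟩ + 0.6653|11⟩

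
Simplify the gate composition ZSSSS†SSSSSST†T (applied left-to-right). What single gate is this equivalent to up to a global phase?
Z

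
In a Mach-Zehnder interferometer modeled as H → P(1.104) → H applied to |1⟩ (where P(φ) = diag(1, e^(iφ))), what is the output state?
(0.275 - 0.4465i)|0⟩ + (0.725 + 0.4465i)|1⟩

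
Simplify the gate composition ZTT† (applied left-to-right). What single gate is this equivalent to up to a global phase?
Z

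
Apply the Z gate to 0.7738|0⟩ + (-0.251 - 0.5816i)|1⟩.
0.7738|0⟩ + (0.251 + 0.5816i)|1⟩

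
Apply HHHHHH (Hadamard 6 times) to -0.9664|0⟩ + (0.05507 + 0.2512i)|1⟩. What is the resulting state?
-0.9664|0⟩ + (0.05507 + 0.2512i)|1⟩

H² = I, so an even number of Hadamards cancels: H^6 = I and the state is unchanged.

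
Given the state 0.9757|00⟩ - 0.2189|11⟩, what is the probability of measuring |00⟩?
0.952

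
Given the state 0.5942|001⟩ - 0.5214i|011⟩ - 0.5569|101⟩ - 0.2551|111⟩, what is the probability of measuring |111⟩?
0.06508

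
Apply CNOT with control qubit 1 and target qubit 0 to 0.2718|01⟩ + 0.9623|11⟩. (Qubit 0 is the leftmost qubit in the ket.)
0.9623|01⟩ + 0.2718|11⟩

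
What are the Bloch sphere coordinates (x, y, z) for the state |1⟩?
(0, 0, -1)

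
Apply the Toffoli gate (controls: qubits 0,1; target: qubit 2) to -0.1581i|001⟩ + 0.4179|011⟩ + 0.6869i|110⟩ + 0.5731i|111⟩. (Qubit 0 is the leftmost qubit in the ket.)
-0.1581i|001⟩ + 0.4179|011⟩ + 0.5731i|110⟩ + 0.6869i|111⟩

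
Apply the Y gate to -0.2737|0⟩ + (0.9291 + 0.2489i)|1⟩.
(0.2489 - 0.9291i)|0⟩ - 0.2737i|1⟩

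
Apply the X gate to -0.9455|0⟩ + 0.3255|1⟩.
0.3255|0⟩ - 0.9455|1⟩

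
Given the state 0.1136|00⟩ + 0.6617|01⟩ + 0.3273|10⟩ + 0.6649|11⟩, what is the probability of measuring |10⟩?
0.1071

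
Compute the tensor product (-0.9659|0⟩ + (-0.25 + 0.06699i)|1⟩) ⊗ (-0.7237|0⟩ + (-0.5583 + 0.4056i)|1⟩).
0.699|00⟩ + (0.5393 - 0.3918i)|01⟩ + (0.1809 - 0.04848i)|10⟩ + (0.1124 - 0.1388i)|11⟩

amp(|b₁b₂…⟩) = product of the factor amplitudes for bits b₁, b₂, …; only kets whose every factor amplitude is nonzero survive.
|00⟩: (-0.9659)(-0.7237) = 0.699
|01⟩: (-0.9659)(-0.5583 + 0.4056i) = (0.5393 - 0.3918i)
|10⟩: (-0.25 + 0.06699i)(-0.7237) = (0.1809 - 0.04848i)
|11⟩: (-0.25 + 0.06699i)(-0.5583 + 0.4056i) = (0.1124 - 0.1388i)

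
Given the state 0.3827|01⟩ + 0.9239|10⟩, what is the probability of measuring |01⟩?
0.1465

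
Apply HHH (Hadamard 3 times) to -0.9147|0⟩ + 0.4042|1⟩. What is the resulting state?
-0.361|0⟩ - 0.9326|1⟩

H² = I, so H^3 = H: a single Hadamard. With (a, b) = (-0.9147, 0.4042), H gives ((a + b)/√2, (a − b)/√2) = (-0.361, -0.9326).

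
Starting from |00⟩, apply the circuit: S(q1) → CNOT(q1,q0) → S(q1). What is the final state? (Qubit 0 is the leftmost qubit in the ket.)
|00⟩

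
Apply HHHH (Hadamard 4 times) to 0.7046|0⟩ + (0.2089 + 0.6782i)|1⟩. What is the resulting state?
0.7046|0⟩ + (0.2089 + 0.6782i)|1⟩

H² = I, so an even number of Hadamards cancels: H^4 = I and the state is unchanged.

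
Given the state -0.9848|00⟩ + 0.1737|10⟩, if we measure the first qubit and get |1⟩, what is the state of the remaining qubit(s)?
|0⟩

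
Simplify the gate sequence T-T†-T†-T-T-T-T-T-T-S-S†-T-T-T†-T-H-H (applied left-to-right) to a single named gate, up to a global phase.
T†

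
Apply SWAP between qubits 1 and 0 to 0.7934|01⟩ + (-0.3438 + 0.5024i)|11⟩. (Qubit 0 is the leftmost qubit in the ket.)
0.7934|10⟩ + (-0.3438 + 0.5024i)|11⟩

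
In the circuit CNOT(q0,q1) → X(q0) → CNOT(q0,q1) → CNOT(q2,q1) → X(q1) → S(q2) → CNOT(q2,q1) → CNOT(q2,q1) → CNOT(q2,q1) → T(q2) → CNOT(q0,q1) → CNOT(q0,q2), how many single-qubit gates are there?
4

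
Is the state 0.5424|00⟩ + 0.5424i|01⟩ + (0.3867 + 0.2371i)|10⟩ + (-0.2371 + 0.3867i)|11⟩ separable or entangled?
Separable

Writing the state as a|00⟩ + b|01⟩ + c|10⟩ + d|11⟩, it is a product state iff ad − bc = 0.
Here (a, b, c, d) = (0.5424, 0.5424i, (0.3867 + 0.2371i), (-0.2371 + 0.3867i)): ad − bc = (0.5424)(-0.2371 + 0.3867i) − (0.5424i)(0.3867 + 0.2371i) = 0, so the state is separable.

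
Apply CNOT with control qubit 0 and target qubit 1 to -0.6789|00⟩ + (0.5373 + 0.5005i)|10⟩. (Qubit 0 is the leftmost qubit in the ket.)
-0.6789|00⟩ + (0.5373 + 0.5005i)|11⟩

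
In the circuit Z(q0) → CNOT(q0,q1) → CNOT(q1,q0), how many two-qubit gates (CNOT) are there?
2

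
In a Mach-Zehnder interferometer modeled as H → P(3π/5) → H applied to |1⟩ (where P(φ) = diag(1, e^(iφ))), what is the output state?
(0.6545 - 0.4755i)|0⟩ + (0.3455 + 0.4755i)|1⟩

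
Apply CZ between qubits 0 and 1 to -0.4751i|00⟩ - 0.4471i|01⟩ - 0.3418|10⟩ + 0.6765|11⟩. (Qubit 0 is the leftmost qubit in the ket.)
-0.4751i|00⟩ - 0.4471i|01⟩ - 0.3418|10⟩ - 0.6765|11⟩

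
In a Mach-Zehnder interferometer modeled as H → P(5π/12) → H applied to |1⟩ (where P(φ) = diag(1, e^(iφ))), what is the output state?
(0.3706 - 0.483i)|0⟩ + (0.6294 + 0.483i)|1⟩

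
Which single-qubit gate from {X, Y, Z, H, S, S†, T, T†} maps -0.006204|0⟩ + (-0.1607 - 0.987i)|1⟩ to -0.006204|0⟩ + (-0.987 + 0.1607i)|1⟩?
S†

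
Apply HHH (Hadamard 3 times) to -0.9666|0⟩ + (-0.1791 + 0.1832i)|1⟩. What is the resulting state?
(-0.8101 + 0.1295i)|0⟩ + (-0.5568 - 0.1295i)|1⟩

H² = I, so H^3 = H: a single Hadamard. With (a, b) = (-0.9666, (-0.1791 + 0.1832i)), H gives ((a + b)/√2, (a − b)/√2) = ((-0.8101 + 0.1295i), (-0.5568 - 0.1295i)).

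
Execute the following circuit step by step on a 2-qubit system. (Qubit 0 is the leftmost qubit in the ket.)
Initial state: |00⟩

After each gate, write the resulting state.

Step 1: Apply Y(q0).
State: i|10⟩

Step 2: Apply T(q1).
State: i|10⟩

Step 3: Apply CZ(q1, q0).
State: i|10⟩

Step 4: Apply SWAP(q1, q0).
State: i|01⟩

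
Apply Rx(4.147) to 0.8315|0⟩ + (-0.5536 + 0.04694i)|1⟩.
(-0.3595 + 0.4851i)|0⟩ + (0.2667 - 0.7512i)|1⟩

Rx(4.147) = [[cos(θ/2), −i·sin(θ/2)], [−i·sin(θ/2), cos(θ/2)]]; θ = 4.147, cos(θ/2) ≈ -0.481796, sin(θ/2) ≈ 0.876283.
With a = amp(|0⟩) = 0.8315 and b = amp(|1⟩) = (-0.5536 + 0.04694i):
new amp(|0⟩) = (-0.481796)·a + (-0.876283i)·b = (-0.3595 + 0.4851i)
new amp(|1⟩) = (-0.876283i)·a + (-0.481796)·b = (0.2667 - 0.7512i)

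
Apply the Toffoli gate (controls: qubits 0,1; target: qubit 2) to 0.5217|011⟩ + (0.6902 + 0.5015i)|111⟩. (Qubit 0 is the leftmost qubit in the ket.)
0.5217|011⟩ + (0.6902 + 0.5015i)|110⟩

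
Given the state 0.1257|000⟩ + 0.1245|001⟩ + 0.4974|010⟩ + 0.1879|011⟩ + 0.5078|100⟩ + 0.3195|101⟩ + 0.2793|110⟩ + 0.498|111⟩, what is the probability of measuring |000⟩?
0.0158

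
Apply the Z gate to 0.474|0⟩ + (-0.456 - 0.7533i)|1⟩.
0.474|0⟩ + (0.456 + 0.7533i)|1⟩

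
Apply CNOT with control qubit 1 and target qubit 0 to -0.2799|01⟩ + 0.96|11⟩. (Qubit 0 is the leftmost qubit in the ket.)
0.96|01⟩ - 0.2799|11⟩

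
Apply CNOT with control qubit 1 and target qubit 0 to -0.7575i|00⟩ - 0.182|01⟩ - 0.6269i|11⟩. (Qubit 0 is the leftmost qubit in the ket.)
-0.7575i|00⟩ - 0.6269i|01⟩ - 0.182|11⟩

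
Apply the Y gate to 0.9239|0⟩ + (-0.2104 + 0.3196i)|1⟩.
(0.3196 + 0.2104i)|0⟩ + 0.9239i|1⟩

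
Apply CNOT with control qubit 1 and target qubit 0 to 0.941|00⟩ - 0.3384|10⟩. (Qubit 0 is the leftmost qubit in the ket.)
0.941|00⟩ - 0.3384|10⟩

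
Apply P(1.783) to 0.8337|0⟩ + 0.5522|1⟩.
0.8337|0⟩ + (-0.1163 + 0.5398i)|1⟩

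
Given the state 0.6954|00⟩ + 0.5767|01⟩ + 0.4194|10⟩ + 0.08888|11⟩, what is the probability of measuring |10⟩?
0.1759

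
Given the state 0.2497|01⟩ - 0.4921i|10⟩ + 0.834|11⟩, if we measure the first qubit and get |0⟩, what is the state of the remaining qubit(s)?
|1⟩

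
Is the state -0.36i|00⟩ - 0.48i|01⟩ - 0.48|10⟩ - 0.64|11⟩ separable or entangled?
Separable

Writing the state as a|00⟩ + b|01⟩ + c|10⟩ + d|11⟩, it is a product state iff ad − bc = 0.
Here (a, b, c, d) = (-0.36i, -0.48i, -0.48, -0.64): ad − bc = (-0.36i)(-0.64) − (-0.48i)(-0.48) = 0, so the state is separable.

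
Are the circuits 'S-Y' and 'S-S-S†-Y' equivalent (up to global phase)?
Yes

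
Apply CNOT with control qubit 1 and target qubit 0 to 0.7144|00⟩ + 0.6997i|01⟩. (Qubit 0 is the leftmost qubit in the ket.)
0.7144|00⟩ + 0.6997i|11⟩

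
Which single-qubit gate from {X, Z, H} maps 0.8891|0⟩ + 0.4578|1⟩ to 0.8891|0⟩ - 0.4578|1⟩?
Z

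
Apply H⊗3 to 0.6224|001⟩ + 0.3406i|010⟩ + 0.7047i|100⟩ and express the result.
(0.2201 + 0.3696i)|000⟩ + (-0.2201 + 0.3696i)|001⟩ + (0.2201 + 0.1287i)|010⟩ + (-0.2201 + 0.1287i)|011⟩ + (0.2201 - 0.1287i)|100⟩ + (-0.2201 - 0.1287i)|101⟩ + (0.2201 - 0.3696i)|110⟩ + (-0.2201 - 0.3696i)|111⟩

H⊗3 gives amp(|y⟩) = (1/2√2) Σ_x (−1)^(x·y) amp(|x⟩), where x·y is the number of positions in which both x and y have a 1.
|000⟩: (0.6224 + 0.3406i + 0.7047i)/(2√2) = (0.2201 + 0.3696i)
|001⟩: (-0.6224 + 0.3406i + 0.7047i)/(2√2) = (-0.2201 + 0.3696i)
|010⟩: (0.6224 - 0.3406i + 0.7047i)/(2√2) = (0.2201 + 0.1287i)
|011⟩: (-0.6224 - 0.3406i + 0.7047i)/(2√2) = (-0.2201 + 0.1287i)
|100⟩: (0.6224 + 0.3406i - 0.7047i)/(2√2) = (0.2201 - 0.1287i)
|101⟩: (-0.6224 + 0.3406i - 0.7047i)/(2√2) = (-0.2201 - 0.1287i)
|110⟩: (0.6224 - 0.3406i - 0.7047i)/(2√2) = (0.2201 - 0.3696i)
|111⟩: (-0.6224 - 0.3406i - 0.7047i)/(2√2) = (-0.2201 - 0.3696i)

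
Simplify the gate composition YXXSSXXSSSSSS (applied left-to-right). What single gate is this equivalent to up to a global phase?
Y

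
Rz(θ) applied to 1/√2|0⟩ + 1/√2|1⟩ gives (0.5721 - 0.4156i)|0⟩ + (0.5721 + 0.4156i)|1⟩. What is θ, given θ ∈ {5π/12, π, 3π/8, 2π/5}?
2π/5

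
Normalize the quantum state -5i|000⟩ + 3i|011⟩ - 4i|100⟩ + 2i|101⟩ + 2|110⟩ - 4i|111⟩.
-0.5812i|000⟩ + 0.3487i|011⟩ - 0.465i|100⟩ + 0.2325i|101⟩ + 0.2325|110⟩ - 0.465i|111⟩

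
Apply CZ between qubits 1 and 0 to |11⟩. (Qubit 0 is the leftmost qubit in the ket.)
-|11⟩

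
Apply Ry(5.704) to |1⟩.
-0.2856|0⟩ - 0.9584|1⟩

Ry(5.704) = [[cos(θ/2), −sin(θ/2)], [sin(θ/2), cos(θ/2)]]; θ = 5.704, cos(θ/2) ≈ -0.95836, sin(θ/2) ≈ 0.285562.
With a = amp(|0⟩) = 0 and b = amp(|1⟩) = 1:
new amp(|0⟩) = (-0.95836)·a + (-0.285562)·b = -0.2856
new amp(|1⟩) = (0.285562)·a + (-0.95836)·b = -0.9584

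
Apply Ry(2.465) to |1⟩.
-0.9433|0⟩ + 0.3319|1⟩

Ry(2.465) = [[cos(θ/2), −sin(θ/2)], [sin(θ/2), cos(θ/2)]]; θ = 2.465, cos(θ/2) ≈ 0.33188, sin(θ/2) ≈ 0.943321.
With a = amp(|0⟩) = 0 and b = amp(|1⟩) = 1:
new amp(|0⟩) = (0.33188)·a + (-0.943321)·b = -0.9433
new amp(|1⟩) = (0.943321)·a + (0.33188)·b = 0.3319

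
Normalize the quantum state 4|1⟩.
|1⟩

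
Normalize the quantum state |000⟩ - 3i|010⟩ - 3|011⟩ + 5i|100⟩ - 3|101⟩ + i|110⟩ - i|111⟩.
0.1348|000⟩ - 0.4045i|010⟩ - 0.4045|011⟩ + 0.6742i|100⟩ - 0.4045|101⟩ + 0.1348i|110⟩ - 0.1348i|111⟩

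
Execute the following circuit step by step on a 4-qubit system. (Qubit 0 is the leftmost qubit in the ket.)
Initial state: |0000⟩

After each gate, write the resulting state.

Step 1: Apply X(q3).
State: |0001⟩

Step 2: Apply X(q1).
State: |0101⟩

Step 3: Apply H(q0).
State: 1/√2|0101⟩ + 1/√2|1101⟩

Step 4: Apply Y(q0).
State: -(1/√2)i|0101⟩ + (1/√2)i|1101⟩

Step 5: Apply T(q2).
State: -(1/√2)i|0101⟩ + (1/√2)i|1101⟩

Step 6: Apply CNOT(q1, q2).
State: -(1/√2)i|0111⟩ + (1/√2)i|1111⟩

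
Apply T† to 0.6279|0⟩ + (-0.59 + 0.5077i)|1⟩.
0.6279|0⟩ + (-0.05819 + 0.7762i)|1⟩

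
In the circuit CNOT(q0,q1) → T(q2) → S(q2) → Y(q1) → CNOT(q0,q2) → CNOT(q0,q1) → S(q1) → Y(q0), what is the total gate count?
8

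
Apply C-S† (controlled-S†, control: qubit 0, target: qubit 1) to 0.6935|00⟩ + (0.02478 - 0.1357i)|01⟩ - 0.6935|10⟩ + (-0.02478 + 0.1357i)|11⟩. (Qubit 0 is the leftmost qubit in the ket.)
0.6935|00⟩ + (0.02478 - 0.1357i)|01⟩ - 0.6935|10⟩ + (0.1357 + 0.02478i)|11⟩

C-S† leaves the control-|0⟩ kets |00⟩, |01⟩ unchanged and applies S† to qubit 1 on the control-|1⟩ pair (|10⟩, |11⟩).
S† = [[1, 0], [0, -i]].
With a = amp(|10⟩) = -0.6935 and b = amp(|11⟩) = (-0.02478 + 0.1357i):
new amp(|10⟩) = (1)·a = -0.6935
new amp(|11⟩) = (-i)·b = (0.1357 + 0.02478i)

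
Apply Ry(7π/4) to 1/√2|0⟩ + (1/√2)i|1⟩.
(-0.6533 - 0.2706i)|0⟩ + (0.2706 - 0.6533i)|1⟩

Ry(7π/4) = [[cos(θ/2), −sin(θ/2)], [sin(θ/2), cos(θ/2)]]; θ = 7π/4, cos(θ/2) ≈ -0.92388, sin(θ/2) ≈ 0.382683.
With a = amp(|0⟩) = 1/√2 and b = amp(|1⟩) = (1/√2)i:
new amp(|0⟩) = (-0.92388)·a + (-0.382683)·b = (-0.6533 - 0.2706i)
new amp(|1⟩) = (0.382683)·a + (-0.92388)·b = (0.2706 - 0.6533i)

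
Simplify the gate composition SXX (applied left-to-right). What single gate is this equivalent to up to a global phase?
S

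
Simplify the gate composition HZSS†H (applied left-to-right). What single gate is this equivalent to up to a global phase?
X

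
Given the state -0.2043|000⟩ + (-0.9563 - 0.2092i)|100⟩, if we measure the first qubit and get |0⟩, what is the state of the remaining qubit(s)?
-|00⟩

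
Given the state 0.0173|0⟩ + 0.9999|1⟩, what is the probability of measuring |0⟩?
0.0002993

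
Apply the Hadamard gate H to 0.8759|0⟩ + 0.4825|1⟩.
0.9605|0⟩ + 0.2782|1⟩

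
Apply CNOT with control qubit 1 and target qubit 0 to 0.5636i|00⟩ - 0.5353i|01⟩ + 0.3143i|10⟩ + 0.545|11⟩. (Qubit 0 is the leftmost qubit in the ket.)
0.5636i|00⟩ + 0.545|01⟩ + 0.3143i|10⟩ - 0.5353i|11⟩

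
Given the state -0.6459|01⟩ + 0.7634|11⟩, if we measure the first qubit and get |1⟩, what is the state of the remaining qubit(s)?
|1⟩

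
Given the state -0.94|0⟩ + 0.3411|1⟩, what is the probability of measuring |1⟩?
0.1163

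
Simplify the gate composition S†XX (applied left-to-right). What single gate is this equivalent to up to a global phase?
S†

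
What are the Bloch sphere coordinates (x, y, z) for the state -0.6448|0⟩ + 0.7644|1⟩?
(-0.9858, 0, -0.1685)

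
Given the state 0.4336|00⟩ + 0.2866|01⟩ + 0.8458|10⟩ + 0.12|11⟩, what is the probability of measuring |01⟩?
0.08214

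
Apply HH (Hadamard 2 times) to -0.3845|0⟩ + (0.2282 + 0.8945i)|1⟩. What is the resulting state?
-0.3845|0⟩ + (0.2282 + 0.8945i)|1⟩

H² = I, so an even number of Hadamards cancels: H^2 = I and the state is unchanged.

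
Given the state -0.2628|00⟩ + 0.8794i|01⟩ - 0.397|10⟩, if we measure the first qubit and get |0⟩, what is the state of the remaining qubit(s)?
-0.2863|0⟩ + 0.9581i|1⟩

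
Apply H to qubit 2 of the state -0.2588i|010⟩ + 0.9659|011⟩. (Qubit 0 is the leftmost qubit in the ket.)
(0.683 - 0.183i)|010⟩ + (-0.683 - 0.183i)|011⟩

H on qubit 2 mixes each pair of kets that differ only in qubit 2: amplitudes (a, b) of (|…0…⟩, |…1…⟩) become ((a + b)/√2, (a − b)/√2). Kets absent from the input have amplitude 0.
(|010⟩, |011⟩): (a, b) = (-0.2588i, 0.9659) → ((0.683 - 0.183i), (-0.683 - 0.183i))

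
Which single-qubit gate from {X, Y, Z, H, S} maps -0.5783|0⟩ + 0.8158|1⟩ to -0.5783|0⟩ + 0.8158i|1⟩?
S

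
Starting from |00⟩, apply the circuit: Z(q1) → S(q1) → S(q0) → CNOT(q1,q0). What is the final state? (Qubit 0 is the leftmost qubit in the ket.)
|00⟩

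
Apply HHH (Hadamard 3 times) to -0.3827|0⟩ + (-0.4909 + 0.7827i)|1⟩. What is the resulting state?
(-0.6177 + 0.5535i)|0⟩ + (0.07651 - 0.5535i)|1⟩

H² = I, so H^3 = H: a single Hadamard. With (a, b) = (-0.3827, (-0.4909 + 0.7827i)), H gives ((a + b)/√2, (a − b)/√2) = ((-0.6177 + 0.5535i), (0.07651 - 0.5535i)).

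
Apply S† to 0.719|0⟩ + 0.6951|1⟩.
0.719|0⟩ - 0.6951i|1⟩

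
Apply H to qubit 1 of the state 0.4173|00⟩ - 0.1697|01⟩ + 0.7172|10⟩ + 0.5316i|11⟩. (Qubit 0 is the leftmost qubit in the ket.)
0.1751|00⟩ + 0.4151|01⟩ + (0.5071 + 0.3759i)|10⟩ + (0.5071 - 0.3759i)|11⟩

H on qubit 1 mixes each pair of kets that differ only in qubit 1: amplitudes (a, b) of (|…0…⟩, |…1…⟩) become ((a + b)/√2, (a − b)/√2). Kets absent from the input have amplitude 0.
(|00⟩, |01⟩): (a, b) = (0.4173, -0.1697) → (0.1751, 0.4151)
(|10⟩, |11⟩): (a, b) = (0.7172, 0.5316i) → ((0.5071 + 0.3759i), (0.5071 - 0.3759i))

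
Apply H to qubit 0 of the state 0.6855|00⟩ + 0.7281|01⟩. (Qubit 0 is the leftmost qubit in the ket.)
0.4847|00⟩ + 0.5148|01⟩ + 0.4847|10⟩ + 0.5148|11⟩

H on qubit 0 mixes each pair of kets that differ only in qubit 0: amplitudes (a, b) of (|…0…⟩, |…1…⟩) become ((a + b)/√2, (a − b)/√2). Kets absent from the input have amplitude 0.
(|00⟩, |10⟩): (a, b) = (0.6855, 0) → (0.4847, 0.4847)
(|01⟩, |11⟩): (a, b) = (0.7281, 0) → (0.5148, 0.5148)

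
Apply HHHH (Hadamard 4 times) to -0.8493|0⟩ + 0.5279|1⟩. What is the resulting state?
-0.8493|0⟩ + 0.5279|1⟩

H² = I, so an even number of Hadamards cancels: H^4 = I and the state is unchanged.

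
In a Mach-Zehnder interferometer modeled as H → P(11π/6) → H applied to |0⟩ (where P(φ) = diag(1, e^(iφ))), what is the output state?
(0.933 - 0.25i)|0⟩ + (0.06699 + 0.25i)|1⟩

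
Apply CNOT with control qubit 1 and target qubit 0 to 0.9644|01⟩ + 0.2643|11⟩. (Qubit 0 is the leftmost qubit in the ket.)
0.2643|01⟩ + 0.9644|11⟩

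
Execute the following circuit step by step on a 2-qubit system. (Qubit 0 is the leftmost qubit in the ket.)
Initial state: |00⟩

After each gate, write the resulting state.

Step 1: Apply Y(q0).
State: i|10⟩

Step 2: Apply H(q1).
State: (1/√2)i|10⟩ + (1/√2)i|11⟩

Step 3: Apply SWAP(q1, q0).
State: (1/√2)i|01⟩ + (1/√2)i|11⟩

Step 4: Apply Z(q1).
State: -(1/√2)i|01⟩ - (1/√2)i|11⟩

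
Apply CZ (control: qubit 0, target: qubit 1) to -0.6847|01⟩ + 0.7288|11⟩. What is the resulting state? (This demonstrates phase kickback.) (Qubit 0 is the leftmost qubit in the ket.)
-0.6847|01⟩ - 0.7288|11⟩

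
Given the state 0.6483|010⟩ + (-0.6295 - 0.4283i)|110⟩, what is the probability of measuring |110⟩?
0.5797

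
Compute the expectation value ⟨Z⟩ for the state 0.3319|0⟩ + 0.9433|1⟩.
-0.7797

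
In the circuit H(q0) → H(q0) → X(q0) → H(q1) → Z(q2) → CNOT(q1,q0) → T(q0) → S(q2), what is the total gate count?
8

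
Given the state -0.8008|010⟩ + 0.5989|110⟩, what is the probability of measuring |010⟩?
0.6413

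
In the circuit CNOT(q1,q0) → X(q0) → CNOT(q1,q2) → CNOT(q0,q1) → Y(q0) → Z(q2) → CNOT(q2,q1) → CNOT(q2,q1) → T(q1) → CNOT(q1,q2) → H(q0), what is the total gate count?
11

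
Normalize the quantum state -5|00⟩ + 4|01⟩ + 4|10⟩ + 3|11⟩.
-0.6155|00⟩ + 0.4924|01⟩ + 0.4924|10⟩ + 0.3693|11⟩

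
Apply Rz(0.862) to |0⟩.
(0.9085 - 0.4178i)|0⟩

Rz(0.862) = [[e^(−iθ/2), 0], [0, e^(iθ/2)]] with e^(±iθ/2) = cos(θ/2) ± i·sin(θ/2); θ = 0.862, cos(θ/2) ≈ 0.908548, sin(θ/2) ≈ 0.41778.
With a = amp(|0⟩) = 1 and b = amp(|1⟩) = 0:
new amp(|0⟩) = (0.908548 - 0.41778i)·a = (0.9085 - 0.4178i)
new amp(|1⟩) = (0.908548 + 0.41778i)·b = 0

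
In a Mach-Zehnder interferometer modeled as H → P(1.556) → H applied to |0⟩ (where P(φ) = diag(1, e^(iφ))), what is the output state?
(0.5074 + 0.4999i)|0⟩ + (0.4926 - 0.4999i)|1⟩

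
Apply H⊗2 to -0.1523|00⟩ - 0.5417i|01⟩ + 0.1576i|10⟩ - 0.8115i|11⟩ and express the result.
(-0.07615 - 0.5978i)|00⟩ + (-0.07615 + 0.7554i)|01⟩ + (-0.07615 + 0.0561i)|10⟩ + (-0.07615 - 0.2137i)|11⟩

H⊗2 gives amp(|y⟩) = (1/2) Σ_x (−1)^(x·y) amp(|x⟩), where x·y is the number of positions in which both x and y have a 1.
|00⟩: (-0.1523 - 0.5417i + 0.1576i - 0.8115i)/2 = (-0.07615 - 0.5978i)
|01⟩: (-0.1523 + 0.5417i + 0.1576i + 0.8115i)/2 = (-0.07615 + 0.7554i)
|10⟩: (-0.1523 - 0.5417i - 0.1576i + 0.8115i)/2 = (-0.07615 + 0.0561i)
|11⟩: (-0.1523 + 0.5417i - 0.1576i - 0.8115i)/2 = (-0.07615 - 0.2137i)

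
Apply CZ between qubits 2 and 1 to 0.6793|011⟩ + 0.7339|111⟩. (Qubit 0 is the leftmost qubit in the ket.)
-0.6793|011⟩ - 0.7339|111⟩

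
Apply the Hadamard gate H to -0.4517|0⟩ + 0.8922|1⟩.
0.3115|0⟩ - 0.9503|1⟩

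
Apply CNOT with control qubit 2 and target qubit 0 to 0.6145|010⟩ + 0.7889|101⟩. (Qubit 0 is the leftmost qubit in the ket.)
0.7889|001⟩ + 0.6145|010⟩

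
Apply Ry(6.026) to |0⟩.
-0.9917|0⟩ + 0.1282|1⟩

Ry(6.026) = [[cos(θ/2), −sin(θ/2)], [sin(θ/2), cos(θ/2)]]; θ = 6.026, cos(θ/2) ≈ -0.991743, sin(θ/2) ≈ 0.128239.
With a = amp(|0⟩) = 1 and b = amp(|1⟩) = 0:
new amp(|0⟩) = (-0.991743)·a + (-0.128239)·b = -0.9917
new amp(|1⟩) = (0.128239)·a + (-0.991743)·b = 0.1282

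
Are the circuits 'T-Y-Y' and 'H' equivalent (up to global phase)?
No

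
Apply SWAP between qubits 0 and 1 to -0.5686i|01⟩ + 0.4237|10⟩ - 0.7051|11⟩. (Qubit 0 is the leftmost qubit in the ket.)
0.4237|01⟩ - 0.5686i|10⟩ - 0.7051|11⟩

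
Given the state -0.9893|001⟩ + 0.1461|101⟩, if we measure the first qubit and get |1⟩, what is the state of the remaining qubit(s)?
|01⟩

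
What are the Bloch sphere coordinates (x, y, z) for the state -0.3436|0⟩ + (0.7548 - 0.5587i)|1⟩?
(-0.5187, 0.3839, -0.7638)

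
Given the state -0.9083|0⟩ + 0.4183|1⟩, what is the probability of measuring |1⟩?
0.175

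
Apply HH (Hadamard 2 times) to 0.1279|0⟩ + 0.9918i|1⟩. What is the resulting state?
0.1279|0⟩ + 0.9918i|1⟩

H² = I, so an even number of Hadamards cancels: H^2 = I and the state is unchanged.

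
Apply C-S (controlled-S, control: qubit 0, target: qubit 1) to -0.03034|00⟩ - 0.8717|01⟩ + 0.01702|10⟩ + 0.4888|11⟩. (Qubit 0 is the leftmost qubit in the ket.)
-0.03034|00⟩ - 0.8717|01⟩ + 0.01702|10⟩ + 0.4888i|11⟩

C-S leaves the control-|0⟩ kets |00⟩, |01⟩ unchanged and applies S to qubit 1 on the control-|1⟩ pair (|10⟩, |11⟩).
S = [[1, 0], [0, i]].
With a = amp(|10⟩) = 0.01702 and b = amp(|11⟩) = 0.4888:
new amp(|10⟩) = (1)·a = 0.01702
new amp(|11⟩) = (i)·b = 0.4888i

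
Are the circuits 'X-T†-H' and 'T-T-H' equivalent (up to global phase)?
No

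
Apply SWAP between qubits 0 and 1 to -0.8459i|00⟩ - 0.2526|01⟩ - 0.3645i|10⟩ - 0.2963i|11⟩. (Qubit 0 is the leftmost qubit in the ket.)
-0.8459i|00⟩ - 0.3645i|01⟩ - 0.2526|10⟩ - 0.2963i|11⟩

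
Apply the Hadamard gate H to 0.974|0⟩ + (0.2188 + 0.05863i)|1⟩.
(0.8434 + 0.04146i)|0⟩ + (0.534 - 0.04146i)|1⟩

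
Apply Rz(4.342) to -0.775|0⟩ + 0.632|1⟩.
(0.4377 + 0.6395i)|0⟩ + (-0.357 + 0.5215i)|1⟩

Rz(4.342) = [[e^(−iθ/2), 0], [0, e^(iθ/2)]] with e^(±iθ/2) = cos(θ/2) ± i·sin(θ/2); θ = 4.342, cos(θ/2) ≈ -0.564811, sin(θ/2) ≈ 0.825221.
With a = amp(|0⟩) = -0.775 and b = amp(|1⟩) = 0.632:
new amp(|0⟩) = (-0.564811 - 0.825221i)·a = (0.4377 + 0.6395i)
new amp(|1⟩) = (-0.564811 + 0.825221i)·b = (-0.357 + 0.5215i)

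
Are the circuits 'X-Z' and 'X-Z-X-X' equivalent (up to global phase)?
Yes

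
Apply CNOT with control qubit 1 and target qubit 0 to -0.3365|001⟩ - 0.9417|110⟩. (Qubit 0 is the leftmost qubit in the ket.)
-0.3365|001⟩ - 0.9417|010⟩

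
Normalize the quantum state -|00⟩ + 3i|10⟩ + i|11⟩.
-0.3015|00⟩ + 0.9045i|10⟩ + 0.3015i|11⟩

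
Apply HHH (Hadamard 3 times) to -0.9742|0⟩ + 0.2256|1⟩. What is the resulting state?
-0.5293|0⟩ - 0.8484|1⟩

H² = I, so H^3 = H: a single Hadamard. With (a, b) = (-0.9742, 0.2256), H gives ((a + b)/√2, (a − b)/√2) = (-0.5293, -0.8484).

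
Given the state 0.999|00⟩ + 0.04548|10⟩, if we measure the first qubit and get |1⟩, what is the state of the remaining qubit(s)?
|0⟩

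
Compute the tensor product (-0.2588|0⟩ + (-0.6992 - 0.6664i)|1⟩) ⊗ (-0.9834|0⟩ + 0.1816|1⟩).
0.2545|00⟩ - 0.047|01⟩ + (0.6876 + 0.6553i)|10⟩ + (-0.127 - 0.121i)|11⟩

amp(|b₁b₂…⟩) = product of the factor amplitudes for bits b₁, b₂, …; only kets whose every factor amplitude is nonzero survive.
|00⟩: (-0.2588)(-0.9834) = 0.2545
|01⟩: (-0.2588)(0.1816) = -0.047
|10⟩: (-0.6992 - 0.6664i)(-0.9834) = (0.6876 + 0.6553i)
|11⟩: (-0.6992 - 0.6664i)(0.1816) = (-0.127 - 0.121i)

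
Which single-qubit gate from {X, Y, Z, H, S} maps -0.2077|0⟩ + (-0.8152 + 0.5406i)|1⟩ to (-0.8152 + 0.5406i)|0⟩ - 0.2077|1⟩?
X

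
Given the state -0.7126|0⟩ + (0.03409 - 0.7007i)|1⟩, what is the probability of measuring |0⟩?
0.5078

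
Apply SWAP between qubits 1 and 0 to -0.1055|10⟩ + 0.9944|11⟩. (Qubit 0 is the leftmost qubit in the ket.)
-0.1055|01⟩ + 0.9944|11⟩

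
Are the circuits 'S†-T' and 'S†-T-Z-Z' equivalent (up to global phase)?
Yes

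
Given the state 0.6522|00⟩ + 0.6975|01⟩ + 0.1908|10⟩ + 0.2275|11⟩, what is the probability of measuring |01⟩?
0.4865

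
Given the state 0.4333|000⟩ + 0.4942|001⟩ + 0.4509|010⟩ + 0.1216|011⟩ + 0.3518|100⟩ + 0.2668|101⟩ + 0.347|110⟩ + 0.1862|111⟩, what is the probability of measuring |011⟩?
0.01479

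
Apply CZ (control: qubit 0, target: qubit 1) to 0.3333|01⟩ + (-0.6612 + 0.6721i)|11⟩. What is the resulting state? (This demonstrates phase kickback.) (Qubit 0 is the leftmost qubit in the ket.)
0.3333|01⟩ + (0.6612 - 0.6721i)|11⟩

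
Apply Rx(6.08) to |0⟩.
-0.9948|0⟩ - 0.1014i|1⟩

Rx(6.08) = [[cos(θ/2), −i·sin(θ/2)], [−i·sin(θ/2), cos(θ/2)]]; θ = 6.08, cos(θ/2) ≈ -0.994844, sin(θ/2) ≈ 0.101418.
With a = amp(|0⟩) = 1 and b = amp(|1⟩) = 0:
new amp(|0⟩) = (-0.994844)·a + (-0.101418i)·b = -0.9948
new amp(|1⟩) = (-0.101418i)·a + (-0.994844)·b = -0.1014i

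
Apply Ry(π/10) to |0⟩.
0.9877|0⟩ + 0.1564|1⟩

Ry(π/10) = [[cos(θ/2), −sin(θ/2)], [sin(θ/2), cos(θ/2)]]; θ = π/10, cos(θ/2) ≈ 0.987688, sin(θ/2) ≈ 0.156434.
With a = amp(|0⟩) = 1 and b = amp(|1⟩) = 0:
new amp(|0⟩) = (0.987688)·a + (-0.156434)·b = 0.9877
new amp(|1⟩) = (0.156434)·a + (0.987688)·b = 0.1564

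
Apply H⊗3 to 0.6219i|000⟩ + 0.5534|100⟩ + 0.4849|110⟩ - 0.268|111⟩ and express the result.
(0.2723 + 0.2199i)|000⟩ + (0.4618 + 0.2199i)|001⟩ + (0.119 + 0.2199i)|010⟩ + (-0.07053 + 0.2199i)|011⟩ + (-0.2723 + 0.2199i)|100⟩ + (-0.4618 + 0.2199i)|101⟩ + (-0.119 + 0.2199i)|110⟩ + (0.07053 + 0.2199i)|111⟩

H⊗3 gives amp(|y⟩) = (1/2√2) Σ_x (−1)^(x·y) amp(|x⟩), where x·y is the number of positions in which both x and y have a 1.
|000⟩: (0.6219i + 0.5534 + 0.4849 - 0.268)/(2√2) = (0.2723 + 0.2199i)
|001⟩: (0.6219i + 0.5534 + 0.4849 + 0.268)/(2√2) = (0.4618 + 0.2199i)
|010⟩: (0.6219i + 0.5534 - 0.4849 + 0.268)/(2√2) = (0.119 + 0.2199i)
|011⟩: (0.6219i + 0.5534 - 0.4849 - 0.268)/(2√2) = (-0.07053 + 0.2199i)
|100⟩: (0.6219i - 0.5534 - 0.4849 + 0.268)/(2√2) = (-0.2723 + 0.2199i)
|101⟩: (0.6219i - 0.5534 - 0.4849 - 0.268)/(2√2) = (-0.4618 + 0.2199i)
|110⟩: (0.6219i - 0.5534 + 0.4849 - 0.268)/(2√2) = (-0.119 + 0.2199i)
|111⟩: (0.6219i - 0.5534 + 0.4849 + 0.268)/(2√2) = (0.07053 + 0.2199i)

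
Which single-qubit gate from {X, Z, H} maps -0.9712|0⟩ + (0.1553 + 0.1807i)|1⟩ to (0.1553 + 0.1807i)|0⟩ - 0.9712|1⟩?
X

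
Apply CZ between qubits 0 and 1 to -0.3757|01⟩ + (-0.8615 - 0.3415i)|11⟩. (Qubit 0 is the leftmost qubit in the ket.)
-0.3757|01⟩ + (0.8615 + 0.3415i)|11⟩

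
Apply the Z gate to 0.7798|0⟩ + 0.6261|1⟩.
0.7798|0⟩ - 0.6261|1⟩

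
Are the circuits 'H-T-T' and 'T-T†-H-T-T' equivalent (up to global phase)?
Yes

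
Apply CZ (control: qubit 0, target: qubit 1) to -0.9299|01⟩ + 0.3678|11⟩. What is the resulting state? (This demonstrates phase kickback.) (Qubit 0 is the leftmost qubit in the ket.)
-0.9299|01⟩ - 0.3678|11⟩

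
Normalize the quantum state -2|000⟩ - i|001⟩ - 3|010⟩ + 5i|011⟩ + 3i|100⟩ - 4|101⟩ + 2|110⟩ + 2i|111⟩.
-0.2357|000⟩ - 0.1179i|001⟩ - 1/√8|010⟩ + 0.5893i|011⟩ + (1/√8)i|100⟩ - 0.4714|101⟩ + 0.2357|110⟩ + 0.2357i|111⟩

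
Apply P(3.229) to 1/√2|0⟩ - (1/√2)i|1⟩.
1/√2|0⟩ + (-0.06173 + 0.7044i)|1⟩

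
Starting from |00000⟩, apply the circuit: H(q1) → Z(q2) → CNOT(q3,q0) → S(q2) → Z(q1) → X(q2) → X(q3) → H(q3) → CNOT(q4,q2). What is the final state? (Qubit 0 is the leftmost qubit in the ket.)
1/2|00100⟩ - 1/2|00110⟩ - 1/2|01100⟩ + 1/2|01110⟩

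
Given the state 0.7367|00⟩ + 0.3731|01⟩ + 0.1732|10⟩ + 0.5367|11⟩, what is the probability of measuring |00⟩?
0.5427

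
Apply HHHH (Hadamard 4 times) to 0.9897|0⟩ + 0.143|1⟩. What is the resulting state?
0.9897|0⟩ + 0.143|1⟩

H² = I, so an even number of Hadamards cancels: H^4 = I and the state is unchanged.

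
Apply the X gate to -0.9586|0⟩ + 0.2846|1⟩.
0.2846|0⟩ - 0.9586|1⟩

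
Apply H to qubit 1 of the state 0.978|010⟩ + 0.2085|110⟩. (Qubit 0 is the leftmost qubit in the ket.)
0.6916|000⟩ - 0.6916|010⟩ + 0.1474|100⟩ - 0.1474|110⟩

H on qubit 1 mixes each pair of kets that differ only in qubit 1: amplitudes (a, b) of (|…0…⟩, |…1…⟩) become ((a + b)/√2, (a − b)/√2). Kets absent from the input have amplitude 0.
(|000⟩, |010⟩): (a, b) = (0, 0.978) → (0.6916, -0.6916)
(|100⟩, |110⟩): (a, b) = (0, 0.2085) → (0.1474, -0.1474)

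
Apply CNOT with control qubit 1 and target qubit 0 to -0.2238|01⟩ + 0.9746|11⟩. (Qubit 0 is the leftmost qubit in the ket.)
0.9746|01⟩ - 0.2238|11⟩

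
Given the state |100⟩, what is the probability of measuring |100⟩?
1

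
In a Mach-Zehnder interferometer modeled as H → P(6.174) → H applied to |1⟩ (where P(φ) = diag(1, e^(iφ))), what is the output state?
(0.002977 + 0.05448i)|0⟩ + (0.997 - 0.05448i)|1⟩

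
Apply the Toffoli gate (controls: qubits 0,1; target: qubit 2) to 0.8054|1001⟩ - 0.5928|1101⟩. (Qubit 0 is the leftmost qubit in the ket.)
0.8054|1001⟩ - 0.5928|1111⟩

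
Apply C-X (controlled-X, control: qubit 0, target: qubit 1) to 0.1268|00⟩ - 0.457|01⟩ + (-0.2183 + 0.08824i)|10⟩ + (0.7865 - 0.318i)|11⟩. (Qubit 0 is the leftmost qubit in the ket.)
0.1268|00⟩ - 0.457|01⟩ + (0.7865 - 0.318i)|10⟩ + (-0.2183 + 0.08824i)|11⟩

C-X leaves the control-|0⟩ kets |00⟩, |01⟩ unchanged and applies X to qubit 1 on the control-|1⟩ pair (|10⟩, |11⟩).
X = [[0, 1], [1, 0]].
With a = amp(|10⟩) = (-0.2183 + 0.08824i) and b = amp(|11⟩) = (0.7865 - 0.318i):
new amp(|10⟩) = (1)·b = (0.7865 - 0.318i)
new amp(|11⟩) = (1)·a = (-0.2183 + 0.08824i)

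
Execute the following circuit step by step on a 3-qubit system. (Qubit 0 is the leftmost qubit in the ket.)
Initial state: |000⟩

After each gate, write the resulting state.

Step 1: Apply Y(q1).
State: i|010⟩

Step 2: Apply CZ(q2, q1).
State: i|010⟩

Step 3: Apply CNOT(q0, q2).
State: i|010⟩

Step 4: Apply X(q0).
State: i|110⟩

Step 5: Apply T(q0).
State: (-1/√2 + (1/√2)i)|110⟩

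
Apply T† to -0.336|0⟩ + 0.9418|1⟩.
-0.336|0⟩ + (0.666 - 0.666i)|1⟩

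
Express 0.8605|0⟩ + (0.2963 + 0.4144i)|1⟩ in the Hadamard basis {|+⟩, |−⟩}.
(0.818 + 0.293i)|+⟩ + (0.3989 - 0.293i)|−⟩

With |ψ⟩ = α|0⟩ + β|1⟩, the Hadamard-basis coefficients are ⟨+|ψ⟩ = (α + β)/√2 and ⟨−|ψ⟩ = (α − β)/√2.
Here α = 0.8605, β = (0.2963 + 0.4144i): (α + β)/√2 = (0.818 + 0.293i), (α − β)/√2 = (0.3989 - 0.293i).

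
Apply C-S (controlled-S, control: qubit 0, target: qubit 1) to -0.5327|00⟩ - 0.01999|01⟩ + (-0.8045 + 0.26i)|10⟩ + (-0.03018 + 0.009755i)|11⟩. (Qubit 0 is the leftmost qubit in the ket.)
-0.5327|00⟩ - 0.01999|01⟩ + (-0.8045 + 0.26i)|10⟩ + (-0.009755 - 0.03018i)|11⟩

C-S leaves the control-|0⟩ kets |00⟩, |01⟩ unchanged and applies S to qubit 1 on the control-|1⟩ pair (|10⟩, |11⟩).
S = [[1, 0], [0, i]].
With a = amp(|10⟩) = (-0.8045 + 0.26i) and b = amp(|11⟩) = (-0.03018 + 0.009755i):
new amp(|10⟩) = (1)·a = (-0.8045 + 0.26i)
new amp(|11⟩) = (i)·b = (-0.009755 - 0.03018i)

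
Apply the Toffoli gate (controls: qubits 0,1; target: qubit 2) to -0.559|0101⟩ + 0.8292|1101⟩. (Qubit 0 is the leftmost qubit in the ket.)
-0.559|0101⟩ + 0.8292|1111⟩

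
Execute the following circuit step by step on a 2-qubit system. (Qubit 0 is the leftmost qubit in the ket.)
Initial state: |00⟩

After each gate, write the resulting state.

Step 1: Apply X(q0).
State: |10⟩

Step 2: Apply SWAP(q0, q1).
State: |01⟩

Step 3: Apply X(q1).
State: |00⟩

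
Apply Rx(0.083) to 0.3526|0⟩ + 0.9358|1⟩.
(0.3523 - 0.03882i)|0⟩ + (0.935 - 0.01463i)|1⟩

Rx(0.083) = [[cos(θ/2), −i·sin(θ/2)], [−i·sin(θ/2), cos(θ/2)]]; θ = 0.083, cos(θ/2) ≈ 0.999139, sin(θ/2) ≈ 0.0414881.
With a = amp(|0⟩) = 0.3526 and b = amp(|1⟩) = 0.9358:
new amp(|0⟩) = (0.999139)·a + (-0.0414881i)·b = (0.3523 - 0.03882i)
new amp(|1⟩) = (-0.0414881i)·a + (0.999139)·b = (0.935 - 0.01463i)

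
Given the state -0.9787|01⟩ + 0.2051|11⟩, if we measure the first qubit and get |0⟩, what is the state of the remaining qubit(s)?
-|1⟩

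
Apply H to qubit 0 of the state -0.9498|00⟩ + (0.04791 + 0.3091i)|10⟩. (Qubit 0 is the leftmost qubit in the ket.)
(-0.6377 + 0.2186i)|00⟩ + (-0.7055 - 0.2186i)|10⟩

H on qubit 0 mixes each pair of kets that differ only in qubit 0: amplitudes (a, b) of (|…0…⟩, |…1…⟩) become ((a + b)/√2, (a − b)/√2). Kets absent from the input have amplitude 0.
(|00⟩, |10⟩): (a, b) = (-0.9498, (0.04791 + 0.3091i)) → ((-0.6377 + 0.2186i), (-0.7055 - 0.2186i))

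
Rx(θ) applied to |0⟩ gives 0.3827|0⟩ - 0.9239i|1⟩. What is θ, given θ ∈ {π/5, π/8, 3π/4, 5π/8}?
3π/4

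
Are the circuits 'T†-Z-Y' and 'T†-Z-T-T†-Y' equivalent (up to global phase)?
Yes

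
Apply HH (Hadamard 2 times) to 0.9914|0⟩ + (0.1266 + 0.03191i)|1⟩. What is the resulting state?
0.9914|0⟩ + (0.1266 + 0.03191i)|1⟩

H² = I, so an even number of Hadamards cancels: H^2 = I and the state is unchanged.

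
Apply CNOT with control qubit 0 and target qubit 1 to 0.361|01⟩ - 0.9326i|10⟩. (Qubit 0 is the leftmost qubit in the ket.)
0.361|01⟩ - 0.9326i|11⟩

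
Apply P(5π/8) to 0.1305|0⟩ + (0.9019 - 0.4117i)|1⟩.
0.1305|0⟩ + (0.03522 + 0.9908i)|1⟩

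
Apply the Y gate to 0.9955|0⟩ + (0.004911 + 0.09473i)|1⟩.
(0.09473 - 0.004911i)|0⟩ + 0.9955i|1⟩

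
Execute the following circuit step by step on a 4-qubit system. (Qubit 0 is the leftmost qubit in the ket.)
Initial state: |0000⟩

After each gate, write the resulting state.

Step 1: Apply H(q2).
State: 1/√2|0000⟩ + 1/√2|0010⟩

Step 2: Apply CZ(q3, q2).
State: 1/√2|0000⟩ + 1/√2|0010⟩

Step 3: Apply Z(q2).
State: 1/√2|0000⟩ - 1/√2|0010⟩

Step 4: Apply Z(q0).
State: 1/√2|0000⟩ - 1/√2|0010⟩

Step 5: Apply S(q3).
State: 1/√2|0000⟩ - 1/√2|0010⟩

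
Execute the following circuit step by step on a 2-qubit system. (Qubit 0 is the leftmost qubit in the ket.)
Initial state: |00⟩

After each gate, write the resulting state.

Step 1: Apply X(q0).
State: |10⟩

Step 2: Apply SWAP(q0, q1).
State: |01⟩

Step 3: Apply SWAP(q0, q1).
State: |10⟩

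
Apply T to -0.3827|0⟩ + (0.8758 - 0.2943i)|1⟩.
-0.3827|0⟩ + (0.8274 + 0.4112i)|1⟩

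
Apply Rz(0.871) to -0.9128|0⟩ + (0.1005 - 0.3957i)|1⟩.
(-0.8276 + 0.3851i)|0⟩ + (0.2581 - 0.3164i)|1⟩

Rz(0.871) = [[e^(−iθ/2), 0], [0, e^(iθ/2)]] with e^(±iθ/2) = cos(θ/2) ± i·sin(θ/2); θ = 0.871, cos(θ/2) ≈ 0.906659, sin(θ/2) ≈ 0.421864.
With a = amp(|0⟩) = -0.9128 and b = amp(|1⟩) = (0.1005 - 0.3957i):
new amp(|0⟩) = (0.906659 - 0.421864i)·a = (-0.8276 + 0.3851i)
new amp(|1⟩) = (0.906659 + 0.421864i)·b = (0.2581 - 0.3164i)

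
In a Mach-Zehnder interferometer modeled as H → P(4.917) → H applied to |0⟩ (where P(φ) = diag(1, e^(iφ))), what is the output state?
(0.6016 - 0.4896i)|0⟩ + (0.3984 + 0.4896i)|1⟩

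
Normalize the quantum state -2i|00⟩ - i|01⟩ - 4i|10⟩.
-0.4364i|00⟩ - 0.2182i|01⟩ - 0.8729i|10⟩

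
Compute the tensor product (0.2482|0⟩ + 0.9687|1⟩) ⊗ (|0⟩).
0.2482|00⟩ + 0.9687|10⟩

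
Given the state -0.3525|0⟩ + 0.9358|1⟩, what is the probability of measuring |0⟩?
0.1243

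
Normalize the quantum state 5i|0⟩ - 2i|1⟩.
0.9285i|0⟩ - 0.3714i|1⟩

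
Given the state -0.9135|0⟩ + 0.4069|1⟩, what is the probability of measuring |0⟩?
0.8345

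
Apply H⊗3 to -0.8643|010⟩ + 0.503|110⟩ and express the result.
-0.1277|000⟩ - 0.1277|001⟩ + 0.1277|010⟩ + 0.1277|011⟩ - 0.4834|100⟩ - 0.4834|101⟩ + 0.4834|110⟩ + 0.4834|111⟩

H⊗3 gives amp(|y⟩) = (1/2√2) Σ_x (−1)^(x·y) amp(|x⟩), where x·y is the number of positions in which both x and y have a 1.
|000⟩: (-0.8643 + 0.503)/(2√2) = -0.1277
|001⟩: (-0.8643 + 0.503)/(2√2) = -0.1277
|010⟩: (0.8643 - 0.503)/(2√2) = 0.1277
|011⟩: (0.8643 - 0.503)/(2√2) = 0.1277
|100⟩: (-0.8643 - 0.503)/(2√2) = -0.4834
|101⟩: (-0.8643 - 0.503)/(2√2) = -0.4834
|110⟩: (0.8643 + 0.503)/(2√2) = 0.4834
|111⟩: (0.8643 + 0.503)/(2√2) = 0.4834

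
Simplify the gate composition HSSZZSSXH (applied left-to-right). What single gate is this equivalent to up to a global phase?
Z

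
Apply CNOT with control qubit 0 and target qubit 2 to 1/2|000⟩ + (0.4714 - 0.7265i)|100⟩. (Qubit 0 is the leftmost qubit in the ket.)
1/2|000⟩ + (0.4714 - 0.7265i)|101⟩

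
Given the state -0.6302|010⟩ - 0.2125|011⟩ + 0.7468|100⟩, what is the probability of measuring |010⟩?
0.3972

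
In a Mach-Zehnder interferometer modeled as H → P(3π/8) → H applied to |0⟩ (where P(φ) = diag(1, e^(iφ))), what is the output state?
(0.6913 + 0.4619i)|0⟩ + (0.3087 - 0.4619i)|1⟩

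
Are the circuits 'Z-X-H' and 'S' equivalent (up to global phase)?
No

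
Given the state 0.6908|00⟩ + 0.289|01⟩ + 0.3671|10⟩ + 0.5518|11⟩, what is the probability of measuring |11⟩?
0.3045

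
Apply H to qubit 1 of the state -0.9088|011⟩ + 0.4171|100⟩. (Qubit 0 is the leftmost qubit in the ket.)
-0.6426|001⟩ + 0.6426|011⟩ + 0.2949|100⟩ + 0.2949|110⟩

H on qubit 1 mixes each pair of kets that differ only in qubit 1: amplitudes (a, b) of (|…0…⟩, |…1…⟩) become ((a + b)/√2, (a − b)/√2). Kets absent from the input have amplitude 0.
(|001⟩, |011⟩): (a, b) = (0, -0.9088) → (-0.6426, 0.6426)
(|100⟩, |110⟩): (a, b) = (0.4171, 0) → (0.2949, 0.2949)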